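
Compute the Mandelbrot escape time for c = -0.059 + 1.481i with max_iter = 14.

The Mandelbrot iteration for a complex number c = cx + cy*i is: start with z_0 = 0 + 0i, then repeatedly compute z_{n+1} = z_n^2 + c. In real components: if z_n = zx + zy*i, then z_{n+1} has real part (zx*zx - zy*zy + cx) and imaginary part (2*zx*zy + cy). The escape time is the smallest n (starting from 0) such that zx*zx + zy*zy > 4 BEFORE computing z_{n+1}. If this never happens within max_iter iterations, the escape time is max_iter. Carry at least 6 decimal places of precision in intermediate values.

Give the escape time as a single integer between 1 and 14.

z_0 = 0 + 0i, c = -0.0590 + 1.4810i
Iter 1: z = -0.0590 + 1.4810i, |z|^2 = 2.1968
Iter 2: z = -2.2489 + 1.3062i, |z|^2 = 6.7637
Escaped at iteration 2

Answer: 2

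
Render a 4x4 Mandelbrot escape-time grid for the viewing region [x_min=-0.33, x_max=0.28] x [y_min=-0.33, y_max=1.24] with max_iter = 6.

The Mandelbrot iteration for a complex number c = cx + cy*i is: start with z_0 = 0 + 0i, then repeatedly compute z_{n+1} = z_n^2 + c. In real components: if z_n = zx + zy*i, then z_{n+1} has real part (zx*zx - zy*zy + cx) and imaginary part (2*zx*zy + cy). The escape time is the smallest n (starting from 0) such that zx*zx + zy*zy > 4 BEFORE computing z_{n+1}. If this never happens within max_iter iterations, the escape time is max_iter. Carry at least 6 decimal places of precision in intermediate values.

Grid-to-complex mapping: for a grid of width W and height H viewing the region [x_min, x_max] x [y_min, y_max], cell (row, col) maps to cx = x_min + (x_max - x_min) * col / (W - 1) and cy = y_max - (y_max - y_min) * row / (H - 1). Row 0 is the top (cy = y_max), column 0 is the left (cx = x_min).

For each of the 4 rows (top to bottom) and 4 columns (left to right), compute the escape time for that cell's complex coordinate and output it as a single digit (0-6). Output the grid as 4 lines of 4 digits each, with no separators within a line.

Answer: 3322
6666
6666
6666

Derivation:
(row=0, col=0): c = -0.3300 + 1.2400i → escape time 3
(row=0, col=1): c = -0.1267 + 1.2400i → escape time 3
(row=0, col=2): c = 0.0767 + 1.2400i → escape time 2
(row=0, col=3): c = 0.2800 + 1.2400i → escape time 2
(row=1, col=0): c = -0.3300 + 0.7167i → escape time 6
(row=1, col=1): c = -0.1267 + 0.7167i → escape time 6
(row=1, col=2): c = 0.0767 + 0.7167i → escape time 6
(row=1, col=3): c = 0.2800 + 0.7167i → escape time 6
(row=2, col=0): c = -0.3300 + 0.1933i → escape time 6
(row=2, col=1): c = -0.1267 + 0.1933i → escape time 6
(row=2, col=2): c = 0.0767 + 0.1933i → escape time 6
(row=2, col=3): c = 0.2800 + 0.1933i → escape time 6
(row=3, col=0): c = -0.3300 + -0.3300i → escape time 6
(row=3, col=1): c = -0.1267 + -0.3300i → escape time 6
(row=3, col=2): c = 0.0767 + -0.3300i → escape time 6
(row=3, col=3): c = 0.2800 + -0.3300i → escape time 6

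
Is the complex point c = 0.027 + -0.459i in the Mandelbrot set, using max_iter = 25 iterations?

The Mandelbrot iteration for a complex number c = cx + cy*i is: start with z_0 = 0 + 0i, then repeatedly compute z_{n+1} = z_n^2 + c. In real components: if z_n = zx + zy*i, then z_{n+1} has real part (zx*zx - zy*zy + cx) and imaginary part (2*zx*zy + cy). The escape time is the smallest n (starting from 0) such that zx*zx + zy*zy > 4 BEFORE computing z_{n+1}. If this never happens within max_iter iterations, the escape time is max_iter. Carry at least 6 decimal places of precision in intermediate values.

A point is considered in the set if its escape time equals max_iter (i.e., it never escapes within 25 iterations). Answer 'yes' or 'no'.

Answer: yes

Derivation:
z_0 = 0 + 0i, c = 0.0270 + -0.4590i
Iter 1: z = 0.0270 + -0.4590i, |z|^2 = 0.2114
Iter 2: z = -0.1830 + -0.4838i, |z|^2 = 0.2675
Iter 3: z = -0.1736 + -0.2820i, |z|^2 = 0.1096
Iter 4: z = -0.0224 + -0.3611i, |z|^2 = 0.1309
Iter 5: z = -0.1029 + -0.4428i, |z|^2 = 0.2067
Iter 6: z = -0.1585 + -0.3679i, |z|^2 = 0.1605
Iter 7: z = -0.0832 + -0.3424i, |z|^2 = 0.1241
Iter 8: z = -0.0833 + -0.4020i, |z|^2 = 0.1686
Iter 9: z = -0.1277 + -0.3920i, |z|^2 = 0.1700
Iter 10: z = -0.1104 + -0.3589i, |z|^2 = 0.1410
Iter 11: z = -0.0896 + -0.3798i, |z|^2 = 0.1523
Iter 12: z = -0.1092 + -0.3909i, |z|^2 = 0.1648
Iter 13: z = -0.1139 + -0.3736i, |z|^2 = 0.1526
Iter 14: z = -0.0996 + -0.3739i, |z|^2 = 0.1497
Iter 15: z = -0.1029 + -0.3845i, |z|^2 = 0.1584
Iter 16: z = -0.1103 + -0.3799i, |z|^2 = 0.1565
Iter 17: z = -0.1052 + -0.3752i, |z|^2 = 0.1519
Iter 18: z = -0.1027 + -0.3801i, |z|^2 = 0.1550
Iter 19: z = -0.1069 + -0.3809i, |z|^2 = 0.1565
Iter 20: z = -0.1067 + -0.3776i, |z|^2 = 0.1539
Iter 21: z = -0.1042 + -0.3785i, |z|^2 = 0.1541
Iter 22: z = -0.1054 + -0.3802i, |z|^2 = 0.1556
Iter 23: z = -0.1064 + -0.3789i, |z|^2 = 0.1549
Iter 24: z = -0.1052 + -0.3784i, |z|^2 = 0.1542
Did not escape in 25 iterations → in set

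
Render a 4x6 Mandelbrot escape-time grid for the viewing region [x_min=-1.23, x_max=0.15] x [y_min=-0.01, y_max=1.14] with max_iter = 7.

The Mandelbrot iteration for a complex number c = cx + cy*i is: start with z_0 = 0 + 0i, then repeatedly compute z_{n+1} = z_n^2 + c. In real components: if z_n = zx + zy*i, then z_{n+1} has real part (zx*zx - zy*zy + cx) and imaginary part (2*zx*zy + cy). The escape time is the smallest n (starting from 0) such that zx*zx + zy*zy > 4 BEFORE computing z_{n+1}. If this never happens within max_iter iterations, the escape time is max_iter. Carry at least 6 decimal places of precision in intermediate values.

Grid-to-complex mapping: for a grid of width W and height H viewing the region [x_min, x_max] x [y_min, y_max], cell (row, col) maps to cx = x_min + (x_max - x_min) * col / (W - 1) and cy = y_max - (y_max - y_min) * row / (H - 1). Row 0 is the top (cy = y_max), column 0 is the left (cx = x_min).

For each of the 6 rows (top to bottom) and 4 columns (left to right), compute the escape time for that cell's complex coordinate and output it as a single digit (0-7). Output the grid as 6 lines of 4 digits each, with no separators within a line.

(row=0, col=0): c = -1.2300 + 1.1400i → escape time 3
(row=0, col=1): c = -0.7700 + 1.1400i → escape time 3
(row=0, col=2): c = -0.3100 + 1.1400i → escape time 4
(row=0, col=3): c = 0.1500 + 1.1400i → escape time 3
(row=1, col=0): c = -1.2300 + 0.9100i → escape time 3
(row=1, col=1): c = -0.7700 + 0.9100i → escape time 4
(row=1, col=2): c = -0.3100 + 0.9100i → escape time 6
(row=1, col=3): c = 0.1500 + 0.9100i → escape time 4
(row=2, col=0): c = -1.2300 + 0.6800i → escape time 3
(row=2, col=1): c = -0.7700 + 0.6800i → escape time 5
(row=2, col=2): c = -0.3100 + 0.6800i → escape time 7
(row=2, col=3): c = 0.1500 + 0.6800i → escape time 7
(row=3, col=0): c = -1.2300 + 0.4500i → escape time 6
(row=3, col=1): c = -0.7700 + 0.4500i → escape time 7
(row=3, col=2): c = -0.3100 + 0.4500i → escape time 7
(row=3, col=3): c = 0.1500 + 0.4500i → escape time 7
(row=4, col=0): c = -1.2300 + 0.2200i → escape time 7
(row=4, col=1): c = -0.7700 + 0.2200i → escape time 7
(row=4, col=2): c = -0.3100 + 0.2200i → escape time 7
(row=4, col=3): c = 0.1500 + 0.2200i → escape time 7
(row=5, col=0): c = -1.2300 + -0.0100i → escape time 7
(row=5, col=1): c = -0.7700 + -0.0100i → escape time 7
(row=5, col=2): c = -0.3100 + -0.0100i → escape time 7
(row=5, col=3): c = 0.1500 + -0.0100i → escape time 7

Answer: 3343
3464
3577
6777
7777
7777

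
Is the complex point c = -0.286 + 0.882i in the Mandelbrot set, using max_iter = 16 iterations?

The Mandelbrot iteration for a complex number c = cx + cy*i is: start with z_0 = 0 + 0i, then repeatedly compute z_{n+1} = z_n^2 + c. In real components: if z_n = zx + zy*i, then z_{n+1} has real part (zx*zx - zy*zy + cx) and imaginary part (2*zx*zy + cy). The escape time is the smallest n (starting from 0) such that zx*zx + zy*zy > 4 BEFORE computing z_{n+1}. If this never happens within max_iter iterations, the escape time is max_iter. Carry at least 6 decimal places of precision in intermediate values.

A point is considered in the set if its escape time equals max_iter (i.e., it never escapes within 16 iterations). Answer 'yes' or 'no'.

Answer: no

Derivation:
z_0 = 0 + 0i, c = -0.2860 + 0.8820i
Iter 1: z = -0.2860 + 0.8820i, |z|^2 = 0.8597
Iter 2: z = -0.9821 + 0.3775i, |z|^2 = 1.1071
Iter 3: z = 0.5361 + 0.1405i, |z|^2 = 0.3071
Iter 4: z = -0.0184 + 1.0326i, |z|^2 = 1.0667
Iter 5: z = -1.3520 + 0.8441i, |z|^2 = 2.5404
Iter 6: z = 0.8295 + -1.4004i, |z|^2 = 2.6490
Iter 7: z = -1.5590 + -1.4411i, |z|^2 = 4.5072
Escaped at iteration 7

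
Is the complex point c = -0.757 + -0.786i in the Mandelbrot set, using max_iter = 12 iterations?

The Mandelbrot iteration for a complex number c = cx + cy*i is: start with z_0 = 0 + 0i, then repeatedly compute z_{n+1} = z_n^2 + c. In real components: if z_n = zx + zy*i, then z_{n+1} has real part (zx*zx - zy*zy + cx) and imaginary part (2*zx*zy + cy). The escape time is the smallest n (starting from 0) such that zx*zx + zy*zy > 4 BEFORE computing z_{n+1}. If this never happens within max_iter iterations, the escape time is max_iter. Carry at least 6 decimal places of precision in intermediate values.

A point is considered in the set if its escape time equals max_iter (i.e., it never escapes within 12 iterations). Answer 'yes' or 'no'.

Answer: no

Derivation:
z_0 = 0 + 0i, c = -0.7570 + -0.7860i
Iter 1: z = -0.7570 + -0.7860i, |z|^2 = 1.1908
Iter 2: z = -0.8017 + 0.4040i, |z|^2 = 0.8060
Iter 3: z = -0.2774 + -1.4338i, |z|^2 = 2.1328
Iter 4: z = -2.7359 + 0.0095i, |z|^2 = 7.4851
Escaped at iteration 4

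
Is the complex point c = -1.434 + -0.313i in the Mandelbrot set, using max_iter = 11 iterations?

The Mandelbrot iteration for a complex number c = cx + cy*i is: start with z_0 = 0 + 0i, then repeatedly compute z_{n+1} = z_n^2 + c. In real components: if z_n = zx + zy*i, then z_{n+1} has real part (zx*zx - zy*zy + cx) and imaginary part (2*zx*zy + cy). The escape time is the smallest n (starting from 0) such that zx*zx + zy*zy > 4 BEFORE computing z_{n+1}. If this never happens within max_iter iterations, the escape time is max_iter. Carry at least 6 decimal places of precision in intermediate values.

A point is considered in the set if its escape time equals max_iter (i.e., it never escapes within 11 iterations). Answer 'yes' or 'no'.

z_0 = 0 + 0i, c = -1.4340 + -0.3130i
Iter 1: z = -1.4340 + -0.3130i, |z|^2 = 2.1543
Iter 2: z = 0.5244 + 0.5847i, |z|^2 = 0.6168
Iter 3: z = -1.5009 + 0.3002i, |z|^2 = 2.3427
Iter 4: z = 0.7285 + -1.2141i, |z|^2 = 2.0048
Iter 5: z = -2.3774 + -2.0820i, |z|^2 = 9.9867
Escaped at iteration 5

Answer: no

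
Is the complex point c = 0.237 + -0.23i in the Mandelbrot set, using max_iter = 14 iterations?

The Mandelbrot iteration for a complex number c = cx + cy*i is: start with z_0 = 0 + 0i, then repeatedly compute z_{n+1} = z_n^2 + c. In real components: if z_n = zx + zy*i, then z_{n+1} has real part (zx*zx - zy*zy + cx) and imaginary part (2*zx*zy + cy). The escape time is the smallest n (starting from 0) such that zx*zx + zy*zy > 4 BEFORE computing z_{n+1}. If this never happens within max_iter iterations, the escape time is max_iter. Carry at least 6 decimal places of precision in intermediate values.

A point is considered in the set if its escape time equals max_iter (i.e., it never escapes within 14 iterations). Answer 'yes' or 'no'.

z_0 = 0 + 0i, c = 0.2370 + -0.2300i
Iter 1: z = 0.2370 + -0.2300i, |z|^2 = 0.1091
Iter 2: z = 0.2403 + -0.3390i, |z|^2 = 0.1727
Iter 3: z = 0.1798 + -0.3929i, |z|^2 = 0.1867
Iter 4: z = 0.1149 + -0.3713i, |z|^2 = 0.1511
Iter 5: z = 0.1124 + -0.3154i, |z|^2 = 0.1121
Iter 6: z = 0.1502 + -0.3009i, |z|^2 = 0.1131
Iter 7: z = 0.1690 + -0.3204i, |z|^2 = 0.1312
Iter 8: z = 0.1629 + -0.3383i, |z|^2 = 0.1410
Iter 9: z = 0.1491 + -0.3402i, |z|^2 = 0.1380
Iter 10: z = 0.1435 + -0.3315i, |z|^2 = 0.1304
Iter 11: z = 0.1477 + -0.3251i, |z|^2 = 0.1275
Iter 12: z = 0.1531 + -0.3260i, |z|^2 = 0.1298
Iter 13: z = 0.1541 + -0.3299i, |z|^2 = 0.1326
Did not escape in 14 iterations → in set

Answer: yes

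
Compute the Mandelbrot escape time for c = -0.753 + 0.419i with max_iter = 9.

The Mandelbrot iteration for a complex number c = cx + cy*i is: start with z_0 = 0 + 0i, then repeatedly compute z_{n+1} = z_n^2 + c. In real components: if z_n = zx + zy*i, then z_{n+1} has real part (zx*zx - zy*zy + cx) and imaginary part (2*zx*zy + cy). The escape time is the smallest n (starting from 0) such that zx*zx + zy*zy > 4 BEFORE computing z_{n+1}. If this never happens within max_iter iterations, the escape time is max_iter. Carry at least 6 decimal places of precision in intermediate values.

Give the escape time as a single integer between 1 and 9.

Answer: 8

Derivation:
z_0 = 0 + 0i, c = -0.7530 + 0.4190i
Iter 1: z = -0.7530 + 0.4190i, |z|^2 = 0.7426
Iter 2: z = -0.3616 + -0.2120i, |z|^2 = 0.1757
Iter 3: z = -0.6672 + 0.5723i, |z|^2 = 0.7727
Iter 4: z = -0.6353 + -0.3447i, |z|^2 = 0.5225
Iter 5: z = -0.4682 + 0.8570i, |z|^2 = 0.9537
Iter 6: z = -1.2683 + -0.3835i, |z|^2 = 1.7557
Iter 7: z = 0.7086 + 1.3918i, |z|^2 = 2.4391
Iter 8: z = -2.1879 + 2.3913i, |z|^2 = 10.5053
Escaped at iteration 8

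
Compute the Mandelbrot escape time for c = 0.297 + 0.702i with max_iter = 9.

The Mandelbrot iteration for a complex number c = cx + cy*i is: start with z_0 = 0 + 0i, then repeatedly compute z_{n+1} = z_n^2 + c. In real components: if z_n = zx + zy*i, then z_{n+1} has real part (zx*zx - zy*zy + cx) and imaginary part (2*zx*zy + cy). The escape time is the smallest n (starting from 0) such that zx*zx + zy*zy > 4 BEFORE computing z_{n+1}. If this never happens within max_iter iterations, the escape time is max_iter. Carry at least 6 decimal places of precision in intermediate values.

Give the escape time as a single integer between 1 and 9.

Answer: 6

Derivation:
z_0 = 0 + 0i, c = 0.2970 + 0.7020i
Iter 1: z = 0.2970 + 0.7020i, |z|^2 = 0.5810
Iter 2: z = -0.1076 + 1.1190i, |z|^2 = 1.2637
Iter 3: z = -0.9436 + 0.4612i, |z|^2 = 1.1030
Iter 4: z = 0.9746 + -0.1683i, |z|^2 = 0.9782
Iter 5: z = 1.2185 + 0.3739i, |z|^2 = 1.6245
Iter 6: z = 1.6419 + 1.6131i, |z|^2 = 5.2980
Escaped at iteration 6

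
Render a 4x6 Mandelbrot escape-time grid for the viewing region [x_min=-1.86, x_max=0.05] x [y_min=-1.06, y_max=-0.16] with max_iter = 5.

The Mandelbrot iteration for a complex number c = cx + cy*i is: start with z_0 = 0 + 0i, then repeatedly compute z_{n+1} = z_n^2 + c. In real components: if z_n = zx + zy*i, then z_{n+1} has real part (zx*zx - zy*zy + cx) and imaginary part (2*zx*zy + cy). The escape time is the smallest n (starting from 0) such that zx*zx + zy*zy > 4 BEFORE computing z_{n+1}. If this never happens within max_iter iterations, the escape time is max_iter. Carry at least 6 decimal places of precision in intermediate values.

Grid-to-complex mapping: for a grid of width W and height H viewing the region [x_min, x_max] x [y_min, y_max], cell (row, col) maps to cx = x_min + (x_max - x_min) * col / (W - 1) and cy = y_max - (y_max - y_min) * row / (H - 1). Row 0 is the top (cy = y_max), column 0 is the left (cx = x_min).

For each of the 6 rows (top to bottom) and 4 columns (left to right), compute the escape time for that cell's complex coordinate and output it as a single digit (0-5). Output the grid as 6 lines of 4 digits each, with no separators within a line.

(row=0, col=0): c = -1.8600 + -0.1600i → escape time 4
(row=0, col=1): c = -1.2233 + -0.1600i → escape time 5
(row=0, col=2): c = -0.5867 + -0.1600i → escape time 5
(row=0, col=3): c = 0.0500 + -0.1600i → escape time 5
(row=1, col=0): c = -1.8600 + -0.3400i → escape time 3
(row=1, col=1): c = -1.2233 + -0.3400i → escape time 5
(row=1, col=2): c = -0.5867 + -0.3400i → escape time 5
(row=1, col=3): c = 0.0500 + -0.3400i → escape time 5
(row=2, col=0): c = -1.8600 + -0.5200i → escape time 3
(row=2, col=1): c = -1.2233 + -0.5200i → escape time 4
(row=2, col=2): c = -0.5867 + -0.5200i → escape time 5
(row=2, col=3): c = 0.0500 + -0.5200i → escape time 5
(row=3, col=0): c = -1.8600 + -0.7000i → escape time 2
(row=3, col=1): c = -1.2233 + -0.7000i → escape time 3
(row=3, col=2): c = -0.5867 + -0.7000i → escape time 5
(row=3, col=3): c = 0.0500 + -0.7000i → escape time 5
(row=4, col=0): c = -1.8600 + -0.8800i → escape time 1
(row=4, col=1): c = -1.2233 + -0.8800i → escape time 3
(row=4, col=2): c = -0.5867 + -0.8800i → escape time 4
(row=4, col=3): c = 0.0500 + -0.8800i → escape time 5
(row=5, col=0): c = -1.8600 + -1.0600i → escape time 1
(row=5, col=1): c = -1.2233 + -1.0600i → escape time 3
(row=5, col=2): c = -0.5867 + -1.0600i → escape time 4
(row=5, col=3): c = 0.0500 + -1.0600i → escape time 4

Answer: 4555
3555
3455
2355
1345
1344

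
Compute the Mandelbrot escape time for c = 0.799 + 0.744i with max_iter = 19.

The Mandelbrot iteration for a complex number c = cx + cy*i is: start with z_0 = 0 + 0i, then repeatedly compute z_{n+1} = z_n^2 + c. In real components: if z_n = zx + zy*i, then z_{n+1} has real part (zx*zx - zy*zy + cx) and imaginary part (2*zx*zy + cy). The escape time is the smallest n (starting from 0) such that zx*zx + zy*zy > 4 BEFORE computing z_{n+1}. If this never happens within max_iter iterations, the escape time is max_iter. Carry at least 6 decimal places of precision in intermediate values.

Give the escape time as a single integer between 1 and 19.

Answer: 2

Derivation:
z_0 = 0 + 0i, c = 0.7990 + 0.7440i
Iter 1: z = 0.7990 + 0.7440i, |z|^2 = 1.1919
Iter 2: z = 0.8839 + 1.9329i, |z|^2 = 4.5174
Escaped at iteration 2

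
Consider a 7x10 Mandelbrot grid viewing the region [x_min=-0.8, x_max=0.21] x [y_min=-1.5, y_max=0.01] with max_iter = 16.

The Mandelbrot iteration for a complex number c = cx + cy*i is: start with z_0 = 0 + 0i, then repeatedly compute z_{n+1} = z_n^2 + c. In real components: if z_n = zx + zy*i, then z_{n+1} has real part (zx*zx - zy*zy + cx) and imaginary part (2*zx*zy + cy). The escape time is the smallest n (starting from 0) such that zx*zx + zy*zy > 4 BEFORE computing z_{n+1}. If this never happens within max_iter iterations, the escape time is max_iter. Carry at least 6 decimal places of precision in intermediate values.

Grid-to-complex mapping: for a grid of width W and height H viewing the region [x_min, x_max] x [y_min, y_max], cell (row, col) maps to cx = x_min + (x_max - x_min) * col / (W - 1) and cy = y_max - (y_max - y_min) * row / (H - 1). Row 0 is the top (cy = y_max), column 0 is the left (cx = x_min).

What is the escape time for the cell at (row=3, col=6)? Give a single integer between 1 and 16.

Answer: 16

Derivation:
z_0 = 0 + 0i, c = 0.2100 + -0.4933i
Iter 1: z = 0.2100 + -0.4933i, |z|^2 = 0.2875
Iter 2: z = 0.0107 + -0.7005i, |z|^2 = 0.4909
Iter 3: z = -0.2806 + -0.5084i, |z|^2 = 0.3372
Iter 4: z = 0.0303 + -0.2080i, |z|^2 = 0.0442
Iter 5: z = 0.1677 + -0.5060i, |z|^2 = 0.2841
Iter 6: z = -0.0179 + -0.6630i, |z|^2 = 0.4399
Iter 7: z = -0.2292 + -0.4696i, |z|^2 = 0.2731
Iter 8: z = 0.0420 + -0.2780i, |z|^2 = 0.0791
Iter 9: z = 0.1345 + -0.5167i, |z|^2 = 0.2850
Iter 10: z = -0.0389 + -0.6323i, |z|^2 = 0.4013
Iter 11: z = -0.1883 + -0.4442i, |z|^2 = 0.2327
Iter 12: z = 0.0482 + -0.3261i, |z|^2 = 0.1087
Iter 13: z = 0.1060 + -0.5247i, |z|^2 = 0.2866
Iter 14: z = -0.0541 + -0.6046i, |z|^2 = 0.3684
Iter 15: z = -0.1526 + -0.4279i, |z|^2 = 0.2064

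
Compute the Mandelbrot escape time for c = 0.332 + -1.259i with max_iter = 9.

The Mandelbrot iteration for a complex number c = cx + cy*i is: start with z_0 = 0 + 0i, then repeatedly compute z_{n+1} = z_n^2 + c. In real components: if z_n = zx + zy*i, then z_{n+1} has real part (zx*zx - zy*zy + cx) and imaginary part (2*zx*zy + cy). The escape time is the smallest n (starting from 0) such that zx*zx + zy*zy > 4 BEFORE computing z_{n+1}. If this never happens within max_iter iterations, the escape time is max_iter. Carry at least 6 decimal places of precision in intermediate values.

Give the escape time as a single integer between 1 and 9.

Answer: 2

Derivation:
z_0 = 0 + 0i, c = 0.3320 + -1.2590i
Iter 1: z = 0.3320 + -1.2590i, |z|^2 = 1.6953
Iter 2: z = -1.1429 + -2.0950i, |z|^2 = 5.6950
Escaped at iteration 2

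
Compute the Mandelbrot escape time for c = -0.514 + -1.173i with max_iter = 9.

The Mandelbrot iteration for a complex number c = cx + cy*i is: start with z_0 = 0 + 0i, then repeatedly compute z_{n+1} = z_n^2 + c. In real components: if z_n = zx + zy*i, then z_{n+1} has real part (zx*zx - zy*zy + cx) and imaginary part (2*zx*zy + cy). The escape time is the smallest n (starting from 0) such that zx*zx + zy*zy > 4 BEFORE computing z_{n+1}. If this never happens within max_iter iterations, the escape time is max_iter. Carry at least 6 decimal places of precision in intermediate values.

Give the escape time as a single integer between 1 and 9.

Answer: 3

Derivation:
z_0 = 0 + 0i, c = -0.5140 + -1.1730i
Iter 1: z = -0.5140 + -1.1730i, |z|^2 = 1.6401
Iter 2: z = -1.6257 + 0.0328i, |z|^2 = 2.6441
Iter 3: z = 2.1279 + -1.2798i, |z|^2 = 6.1659
Escaped at iteration 3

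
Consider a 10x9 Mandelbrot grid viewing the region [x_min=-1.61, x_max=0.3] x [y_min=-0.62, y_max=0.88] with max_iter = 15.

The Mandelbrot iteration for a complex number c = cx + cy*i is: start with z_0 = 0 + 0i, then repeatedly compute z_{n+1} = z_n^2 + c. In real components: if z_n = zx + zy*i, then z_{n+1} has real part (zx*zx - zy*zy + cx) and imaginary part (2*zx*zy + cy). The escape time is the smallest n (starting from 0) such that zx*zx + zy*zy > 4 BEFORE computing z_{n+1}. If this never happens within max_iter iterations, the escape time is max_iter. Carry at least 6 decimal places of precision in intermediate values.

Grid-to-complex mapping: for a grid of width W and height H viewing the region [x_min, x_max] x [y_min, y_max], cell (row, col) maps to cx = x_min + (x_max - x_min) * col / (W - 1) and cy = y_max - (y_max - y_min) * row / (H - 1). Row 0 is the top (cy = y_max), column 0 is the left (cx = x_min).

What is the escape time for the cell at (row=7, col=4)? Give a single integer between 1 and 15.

z_0 = 0 + 0i, c = -0.7611 + -0.4325i
Iter 1: z = -0.7611 + -0.4325i, |z|^2 = 0.7663
Iter 2: z = -0.3689 + 0.2259i, |z|^2 = 0.1871
Iter 3: z = -0.6761 + -0.5991i, |z|^2 = 0.8160
Iter 4: z = -0.6630 + 0.3776i, |z|^2 = 0.5822
Iter 5: z = -0.4641 + -0.9332i, |z|^2 = 1.0862
Iter 6: z = -1.4166 + 0.4337i, |z|^2 = 2.1948
Iter 7: z = 1.0575 + -1.6612i, |z|^2 = 3.8779
Iter 8: z = -2.4022 + -3.9460i, |z|^2 = 21.3417
Escaped at iteration 8

Answer: 8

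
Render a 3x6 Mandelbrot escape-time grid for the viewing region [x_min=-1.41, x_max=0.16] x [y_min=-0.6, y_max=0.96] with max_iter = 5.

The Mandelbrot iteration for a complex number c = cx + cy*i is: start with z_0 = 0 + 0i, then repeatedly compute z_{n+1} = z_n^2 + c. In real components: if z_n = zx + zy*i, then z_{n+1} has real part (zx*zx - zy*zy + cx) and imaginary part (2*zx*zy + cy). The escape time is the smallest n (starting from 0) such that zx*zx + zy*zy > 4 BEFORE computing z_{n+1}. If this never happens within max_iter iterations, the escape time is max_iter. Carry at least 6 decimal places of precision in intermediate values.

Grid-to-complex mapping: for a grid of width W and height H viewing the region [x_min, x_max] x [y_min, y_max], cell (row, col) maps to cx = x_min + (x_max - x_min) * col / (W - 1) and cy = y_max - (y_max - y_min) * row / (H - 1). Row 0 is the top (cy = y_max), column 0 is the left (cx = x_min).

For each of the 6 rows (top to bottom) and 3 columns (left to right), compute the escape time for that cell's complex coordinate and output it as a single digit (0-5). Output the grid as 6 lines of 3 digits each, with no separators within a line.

Answer: 344
355
555
555
555
355

Derivation:
(row=0, col=0): c = -1.4100 + 0.9600i → escape time 3
(row=0, col=1): c = -0.6250 + 0.9600i → escape time 4
(row=0, col=2): c = 0.1600 + 0.9600i → escape time 4
(row=1, col=0): c = -1.4100 + 0.6480i → escape time 3
(row=1, col=1): c = -0.6250 + 0.6480i → escape time 5
(row=1, col=2): c = 0.1600 + 0.6480i → escape time 5
(row=2, col=0): c = -1.4100 + 0.3360i → escape time 5
(row=2, col=1): c = -0.6250 + 0.3360i → escape time 5
(row=2, col=2): c = 0.1600 + 0.3360i → escape time 5
(row=3, col=0): c = -1.4100 + 0.0240i → escape time 5
(row=3, col=1): c = -0.6250 + 0.0240i → escape time 5
(row=3, col=2): c = 0.1600 + 0.0240i → escape time 5
(row=4, col=0): c = -1.4100 + -0.2880i → escape time 5
(row=4, col=1): c = -0.6250 + -0.2880i → escape time 5
(row=4, col=2): c = 0.1600 + -0.2880i → escape time 5
(row=5, col=0): c = -1.4100 + -0.6000i → escape time 3
(row=5, col=1): c = -0.6250 + -0.6000i → escape time 5
(row=5, col=2): c = 0.1600 + -0.6000i → escape time 5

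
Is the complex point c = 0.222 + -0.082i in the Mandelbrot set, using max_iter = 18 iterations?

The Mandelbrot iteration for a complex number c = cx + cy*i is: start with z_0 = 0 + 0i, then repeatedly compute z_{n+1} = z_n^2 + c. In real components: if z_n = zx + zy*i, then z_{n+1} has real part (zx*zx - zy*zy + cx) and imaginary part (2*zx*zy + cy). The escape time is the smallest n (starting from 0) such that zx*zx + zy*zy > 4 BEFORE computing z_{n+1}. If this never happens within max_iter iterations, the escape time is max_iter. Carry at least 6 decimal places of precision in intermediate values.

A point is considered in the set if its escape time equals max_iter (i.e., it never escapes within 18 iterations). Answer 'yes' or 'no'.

Answer: yes

Derivation:
z_0 = 0 + 0i, c = 0.2220 + -0.0820i
Iter 1: z = 0.2220 + -0.0820i, |z|^2 = 0.0560
Iter 2: z = 0.2646 + -0.1184i, |z|^2 = 0.0840
Iter 3: z = 0.2780 + -0.1447i, |z|^2 = 0.0982
Iter 4: z = 0.2783 + -0.1624i, |z|^2 = 0.1039
Iter 5: z = 0.2731 + -0.1724i, |z|^2 = 0.1043
Iter 6: z = 0.2669 + -0.1762i, |z|^2 = 0.1022
Iter 7: z = 0.2622 + -0.1760i, |z|^2 = 0.0997
Iter 8: z = 0.2598 + -0.1743i, |z|^2 = 0.0979
Iter 9: z = 0.2591 + -0.1725i, |z|^2 = 0.0969
Iter 10: z = 0.2594 + -0.1714i, |z|^2 = 0.0966
Iter 11: z = 0.2599 + -0.1709i, |z|^2 = 0.0968
Iter 12: z = 0.2603 + -0.1708i, |z|^2 = 0.0970
Iter 13: z = 0.2606 + -0.1709i, |z|^2 = 0.0971
Iter 14: z = 0.2607 + -0.1711i, |z|^2 = 0.0972
Iter 15: z = 0.2607 + -0.1712i, |z|^2 = 0.0973
Iter 16: z = 0.2606 + -0.1713i, |z|^2 = 0.0973
Iter 17: z = 0.2606 + -0.1713i, |z|^2 = 0.0973
Did not escape in 18 iterations → in set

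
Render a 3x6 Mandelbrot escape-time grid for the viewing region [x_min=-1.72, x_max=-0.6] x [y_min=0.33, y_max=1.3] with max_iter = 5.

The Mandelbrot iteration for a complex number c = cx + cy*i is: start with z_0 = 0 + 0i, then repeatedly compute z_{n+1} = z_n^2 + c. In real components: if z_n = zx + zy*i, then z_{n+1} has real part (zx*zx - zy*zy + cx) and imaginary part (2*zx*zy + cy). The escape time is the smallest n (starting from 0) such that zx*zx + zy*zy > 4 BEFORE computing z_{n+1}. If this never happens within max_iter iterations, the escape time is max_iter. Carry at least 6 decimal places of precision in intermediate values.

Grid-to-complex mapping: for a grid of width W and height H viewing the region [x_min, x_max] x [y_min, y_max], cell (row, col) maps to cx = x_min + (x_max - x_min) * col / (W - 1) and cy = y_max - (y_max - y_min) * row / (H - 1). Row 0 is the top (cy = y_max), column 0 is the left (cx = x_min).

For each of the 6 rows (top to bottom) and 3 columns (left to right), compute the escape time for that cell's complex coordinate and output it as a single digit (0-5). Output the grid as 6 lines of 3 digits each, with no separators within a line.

(row=0, col=0): c = -1.7200 + 1.3000i → escape time 1
(row=0, col=1): c = -1.1600 + 1.3000i → escape time 2
(row=0, col=2): c = -0.6000 + 1.3000i → escape time 3
(row=1, col=0): c = -1.7200 + 1.1060i → escape time 1
(row=1, col=1): c = -1.1600 + 1.1060i → escape time 3
(row=1, col=2): c = -0.6000 + 1.1060i → escape time 3
(row=2, col=0): c = -1.7200 + 0.9120i → escape time 2
(row=2, col=1): c = -1.1600 + 0.9120i → escape time 3
(row=2, col=2): c = -0.6000 + 0.9120i → escape time 4
(row=3, col=0): c = -1.7200 + 0.7180i → escape time 3
(row=3, col=1): c = -1.1600 + 0.7180i → escape time 3
(row=3, col=2): c = -0.6000 + 0.7180i → escape time 5
(row=4, col=0): c = -1.7200 + 0.5240i → escape time 3
(row=4, col=1): c = -1.1600 + 0.5240i → escape time 5
(row=4, col=2): c = -0.6000 + 0.5240i → escape time 5
(row=5, col=0): c = -1.7200 + 0.3300i → escape time 4
(row=5, col=1): c = -1.1600 + 0.3300i → escape time 5
(row=5, col=2): c = -0.6000 + 0.3300i → escape time 5

Answer: 123
133
234
335
355
455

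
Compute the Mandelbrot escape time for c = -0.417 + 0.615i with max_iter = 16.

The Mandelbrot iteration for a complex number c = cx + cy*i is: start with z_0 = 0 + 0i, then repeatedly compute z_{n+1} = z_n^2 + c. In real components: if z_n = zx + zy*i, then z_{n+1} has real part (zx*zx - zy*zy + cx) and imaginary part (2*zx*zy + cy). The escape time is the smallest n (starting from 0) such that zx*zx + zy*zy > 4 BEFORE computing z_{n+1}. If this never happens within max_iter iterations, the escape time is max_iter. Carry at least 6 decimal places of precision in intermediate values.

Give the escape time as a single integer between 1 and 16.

z_0 = 0 + 0i, c = -0.4170 + 0.6150i
Iter 1: z = -0.4170 + 0.6150i, |z|^2 = 0.5521
Iter 2: z = -0.6213 + 0.1021i, |z|^2 = 0.3965
Iter 3: z = -0.0414 + 0.4881i, |z|^2 = 0.2400
Iter 4: z = -0.6536 + 0.5746i, |z|^2 = 0.7573
Iter 5: z = -0.3200 + -0.1361i, |z|^2 = 0.1209
Iter 6: z = -0.3331 + 0.7021i, |z|^2 = 0.6039
Iter 7: z = -0.7990 + 0.1473i, |z|^2 = 0.6601
Iter 8: z = 0.1997 + 0.3797i, |z|^2 = 0.1841
Iter 9: z = -0.5213 + 0.7667i, |z|^2 = 0.8595
Iter 10: z = -0.7331 + -0.1843i, |z|^2 = 0.5713
Iter 11: z = 0.0864 + 0.8852i, |z|^2 = 0.7910
Iter 12: z = -1.1931 + 0.7680i, |z|^2 = 2.0133
Iter 13: z = 0.4166 + -1.2176i, |z|^2 = 1.6561
Iter 14: z = -1.7259 + -0.3996i, |z|^2 = 3.1385
Iter 15: z = 2.4022 + 1.9942i, |z|^2 = 9.7474
Escaped at iteration 15

Answer: 15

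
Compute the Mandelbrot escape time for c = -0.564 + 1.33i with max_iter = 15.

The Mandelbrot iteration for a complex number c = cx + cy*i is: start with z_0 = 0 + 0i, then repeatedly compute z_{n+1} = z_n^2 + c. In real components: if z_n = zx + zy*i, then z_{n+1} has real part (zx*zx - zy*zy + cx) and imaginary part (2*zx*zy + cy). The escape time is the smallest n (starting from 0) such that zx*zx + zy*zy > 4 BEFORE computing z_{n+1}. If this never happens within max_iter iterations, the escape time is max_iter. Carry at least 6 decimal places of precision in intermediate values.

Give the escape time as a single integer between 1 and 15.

z_0 = 0 + 0i, c = -0.5640 + 1.3300i
Iter 1: z = -0.5640 + 1.3300i, |z|^2 = 2.0870
Iter 2: z = -2.0148 + -0.1702i, |z|^2 = 4.0884
Escaped at iteration 2

Answer: 2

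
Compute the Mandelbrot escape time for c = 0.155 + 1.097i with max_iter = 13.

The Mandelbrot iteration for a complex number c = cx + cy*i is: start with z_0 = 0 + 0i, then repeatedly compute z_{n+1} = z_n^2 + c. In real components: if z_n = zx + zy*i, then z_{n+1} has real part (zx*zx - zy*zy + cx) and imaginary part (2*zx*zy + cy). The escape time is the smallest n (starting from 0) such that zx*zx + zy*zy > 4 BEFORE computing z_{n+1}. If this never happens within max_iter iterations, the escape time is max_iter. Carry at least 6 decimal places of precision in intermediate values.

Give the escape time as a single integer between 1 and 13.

Answer: 3

Derivation:
z_0 = 0 + 0i, c = 0.1550 + 1.0970i
Iter 1: z = 0.1550 + 1.0970i, |z|^2 = 1.2274
Iter 2: z = -1.0244 + 1.4371i, |z|^2 = 3.1145
Iter 3: z = -0.8608 + -1.8472i, |z|^2 = 4.1532
Escaped at iteration 3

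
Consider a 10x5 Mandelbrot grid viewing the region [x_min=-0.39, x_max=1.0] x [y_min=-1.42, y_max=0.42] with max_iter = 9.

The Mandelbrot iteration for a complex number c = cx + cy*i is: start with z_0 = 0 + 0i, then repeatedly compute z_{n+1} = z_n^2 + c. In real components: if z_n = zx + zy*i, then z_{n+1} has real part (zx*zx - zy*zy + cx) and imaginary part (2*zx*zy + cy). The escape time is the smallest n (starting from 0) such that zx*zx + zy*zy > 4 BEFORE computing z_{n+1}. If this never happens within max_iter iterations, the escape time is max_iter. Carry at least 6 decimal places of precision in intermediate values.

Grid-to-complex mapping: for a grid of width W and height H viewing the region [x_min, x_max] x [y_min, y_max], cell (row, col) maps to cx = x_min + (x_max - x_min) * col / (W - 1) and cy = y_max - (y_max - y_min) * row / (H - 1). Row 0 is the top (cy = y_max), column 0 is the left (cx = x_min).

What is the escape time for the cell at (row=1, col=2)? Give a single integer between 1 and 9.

z_0 = 0 + 0i, c = -0.0811 + -0.0400i
Iter 1: z = -0.0811 + -0.0400i, |z|^2 = 0.0082
Iter 2: z = -0.0761 + -0.0335i, |z|^2 = 0.0069
Iter 3: z = -0.0764 + -0.0349i, |z|^2 = 0.0071
Iter 4: z = -0.0765 + -0.0347i, |z|^2 = 0.0071
Iter 5: z = -0.0765 + -0.0347i, |z|^2 = 0.0071
Iter 6: z = -0.0765 + -0.0347i, |z|^2 = 0.0071
Iter 7: z = -0.0765 + -0.0347i, |z|^2 = 0.0071
Iter 8: z = -0.0765 + -0.0347i, |z|^2 = 0.0071

Answer: 9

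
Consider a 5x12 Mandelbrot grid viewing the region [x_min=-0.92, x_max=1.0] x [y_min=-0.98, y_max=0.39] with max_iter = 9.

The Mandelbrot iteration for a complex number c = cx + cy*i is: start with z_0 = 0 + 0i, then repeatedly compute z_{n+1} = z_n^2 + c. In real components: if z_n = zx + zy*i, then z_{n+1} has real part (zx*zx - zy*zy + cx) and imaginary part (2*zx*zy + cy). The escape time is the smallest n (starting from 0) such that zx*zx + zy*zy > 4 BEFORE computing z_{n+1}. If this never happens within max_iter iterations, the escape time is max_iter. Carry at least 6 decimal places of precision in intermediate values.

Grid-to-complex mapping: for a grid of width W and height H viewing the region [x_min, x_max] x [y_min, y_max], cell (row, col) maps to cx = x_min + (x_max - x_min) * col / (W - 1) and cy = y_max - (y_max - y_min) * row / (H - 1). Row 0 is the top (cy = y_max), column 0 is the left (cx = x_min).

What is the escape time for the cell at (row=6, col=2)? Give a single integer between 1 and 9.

Answer: 9

Derivation:
z_0 = 0 + 0i, c = 0.0400 + -0.3573i
Iter 1: z = 0.0400 + -0.3573i, |z|^2 = 0.1292
Iter 2: z = -0.0860 + -0.3859i, |z|^2 = 0.1563
Iter 3: z = -0.1015 + -0.2909i, |z|^2 = 0.0949
Iter 4: z = -0.0343 + -0.2982i, |z|^2 = 0.0901
Iter 5: z = -0.0478 + -0.3368i, |z|^2 = 0.1157
Iter 6: z = -0.0712 + -0.3251i, |z|^2 = 0.1108
Iter 7: z = -0.0606 + -0.3110i, |z|^2 = 0.1004
Iter 8: z = -0.0530 + -0.3196i, |z|^2 = 0.1049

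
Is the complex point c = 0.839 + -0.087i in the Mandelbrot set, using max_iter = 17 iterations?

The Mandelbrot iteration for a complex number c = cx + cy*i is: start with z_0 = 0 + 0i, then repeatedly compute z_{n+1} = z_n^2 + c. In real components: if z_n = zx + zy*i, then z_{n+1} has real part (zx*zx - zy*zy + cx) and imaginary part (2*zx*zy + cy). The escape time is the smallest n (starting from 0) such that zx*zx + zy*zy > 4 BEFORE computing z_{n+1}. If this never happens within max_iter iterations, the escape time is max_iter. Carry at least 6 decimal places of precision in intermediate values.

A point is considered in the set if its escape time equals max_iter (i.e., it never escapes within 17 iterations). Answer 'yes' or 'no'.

Answer: no

Derivation:
z_0 = 0 + 0i, c = 0.8390 + -0.0870i
Iter 1: z = 0.8390 + -0.0870i, |z|^2 = 0.7115
Iter 2: z = 1.5354 + -0.2330i, |z|^2 = 2.4116
Iter 3: z = 3.1420 + -0.8024i, |z|^2 = 10.5162
Escaped at iteration 3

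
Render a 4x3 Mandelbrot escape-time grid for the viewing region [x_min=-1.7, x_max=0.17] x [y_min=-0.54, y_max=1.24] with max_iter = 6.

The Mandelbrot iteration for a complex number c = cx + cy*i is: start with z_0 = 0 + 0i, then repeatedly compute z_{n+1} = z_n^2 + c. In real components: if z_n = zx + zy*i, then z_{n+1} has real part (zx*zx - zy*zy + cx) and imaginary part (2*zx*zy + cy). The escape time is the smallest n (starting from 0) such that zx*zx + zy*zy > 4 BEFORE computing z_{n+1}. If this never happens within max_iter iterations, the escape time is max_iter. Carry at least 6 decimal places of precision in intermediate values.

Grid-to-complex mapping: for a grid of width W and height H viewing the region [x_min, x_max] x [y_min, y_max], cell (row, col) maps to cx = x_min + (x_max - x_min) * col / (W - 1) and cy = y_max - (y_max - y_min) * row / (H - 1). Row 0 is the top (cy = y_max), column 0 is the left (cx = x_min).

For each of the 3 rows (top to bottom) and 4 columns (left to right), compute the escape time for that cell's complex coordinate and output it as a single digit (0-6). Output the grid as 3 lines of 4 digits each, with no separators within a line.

Answer: 1232
4666
3566

Derivation:
(row=0, col=0): c = -1.7000 + 1.2400i → escape time 1
(row=0, col=1): c = -1.0767 + 1.2400i → escape time 2
(row=0, col=2): c = -0.4533 + 1.2400i → escape time 3
(row=0, col=3): c = 0.1700 + 1.2400i → escape time 2
(row=1, col=0): c = -1.7000 + 0.3500i → escape time 4
(row=1, col=1): c = -1.0767 + 0.3500i → escape time 6
(row=1, col=2): c = -0.4533 + 0.3500i → escape time 6
(row=1, col=3): c = 0.1700 + 0.3500i → escape time 6
(row=2, col=0): c = -1.7000 + -0.5400i → escape time 3
(row=2, col=1): c = -1.0767 + -0.5400i → escape time 5
(row=2, col=2): c = -0.4533 + -0.5400i → escape time 6
(row=2, col=3): c = 0.1700 + -0.5400i → escape time 6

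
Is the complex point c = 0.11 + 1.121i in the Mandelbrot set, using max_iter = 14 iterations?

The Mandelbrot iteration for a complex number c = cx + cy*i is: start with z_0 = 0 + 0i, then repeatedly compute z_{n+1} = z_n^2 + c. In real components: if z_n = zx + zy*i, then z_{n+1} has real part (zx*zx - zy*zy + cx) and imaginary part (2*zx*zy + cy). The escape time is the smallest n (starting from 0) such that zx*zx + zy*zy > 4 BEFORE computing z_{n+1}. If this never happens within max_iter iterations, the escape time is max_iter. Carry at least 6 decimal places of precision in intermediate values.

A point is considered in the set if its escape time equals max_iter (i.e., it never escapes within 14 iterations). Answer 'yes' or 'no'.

Answer: no

Derivation:
z_0 = 0 + 0i, c = 0.1100 + 1.1210i
Iter 1: z = 0.1100 + 1.1210i, |z|^2 = 1.2687
Iter 2: z = -1.1345 + 1.3676i, |z|^2 = 3.1576
Iter 3: z = -0.4732 + -1.9822i, |z|^2 = 4.1532
Escaped at iteration 3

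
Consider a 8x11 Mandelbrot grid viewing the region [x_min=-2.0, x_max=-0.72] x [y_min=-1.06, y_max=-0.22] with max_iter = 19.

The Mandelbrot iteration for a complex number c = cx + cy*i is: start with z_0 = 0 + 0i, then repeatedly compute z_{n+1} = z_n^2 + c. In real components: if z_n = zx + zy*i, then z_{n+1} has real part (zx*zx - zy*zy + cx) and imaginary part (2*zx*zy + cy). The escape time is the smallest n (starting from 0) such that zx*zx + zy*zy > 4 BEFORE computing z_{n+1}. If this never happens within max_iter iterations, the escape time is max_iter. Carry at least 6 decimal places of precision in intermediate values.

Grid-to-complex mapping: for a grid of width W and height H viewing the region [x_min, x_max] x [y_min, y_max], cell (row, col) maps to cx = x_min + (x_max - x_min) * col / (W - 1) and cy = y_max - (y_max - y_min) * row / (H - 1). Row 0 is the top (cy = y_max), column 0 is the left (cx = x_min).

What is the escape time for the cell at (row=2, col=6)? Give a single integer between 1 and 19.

Answer: 7

Derivation:
z_0 = 0 + 0i, c = -0.9029 + -0.3880i
Iter 1: z = -0.9029 + -0.3880i, |z|^2 = 0.9657
Iter 2: z = -0.2383 + 0.3126i, |z|^2 = 0.1545
Iter 3: z = -0.9438 + -0.5370i, |z|^2 = 1.1791
Iter 4: z = -0.3004 + 0.6256i, |z|^2 = 0.4816
Iter 5: z = -1.2040 + -0.7638i, |z|^2 = 2.0331
Iter 6: z = -0.0367 + 1.4513i, |z|^2 = 2.1077
Iter 7: z = -3.0078 + -0.4945i, |z|^2 = 9.2915
Escaped at iteration 7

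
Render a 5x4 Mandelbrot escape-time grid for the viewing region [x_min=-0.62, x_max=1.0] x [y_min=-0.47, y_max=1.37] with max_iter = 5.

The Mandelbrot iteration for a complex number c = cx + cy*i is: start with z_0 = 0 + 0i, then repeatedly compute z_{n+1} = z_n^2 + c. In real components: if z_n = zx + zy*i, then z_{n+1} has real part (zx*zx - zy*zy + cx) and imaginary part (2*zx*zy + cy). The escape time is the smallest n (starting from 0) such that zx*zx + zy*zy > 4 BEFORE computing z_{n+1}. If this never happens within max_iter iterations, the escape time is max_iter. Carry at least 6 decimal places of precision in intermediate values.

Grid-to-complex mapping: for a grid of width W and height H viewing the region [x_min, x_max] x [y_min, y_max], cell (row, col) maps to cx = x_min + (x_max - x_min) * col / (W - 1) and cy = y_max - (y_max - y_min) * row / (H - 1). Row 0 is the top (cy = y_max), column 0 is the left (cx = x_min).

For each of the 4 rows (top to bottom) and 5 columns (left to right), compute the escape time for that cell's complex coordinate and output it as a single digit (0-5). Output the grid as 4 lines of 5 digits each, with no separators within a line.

(row=0, col=0): c = -0.6200 + 1.3700i → escape time 2
(row=0, col=1): c = -0.2150 + 1.3700i → escape time 2
(row=0, col=2): c = 0.1900 + 1.3700i → escape time 2
(row=0, col=3): c = 0.5950 + 1.3700i → escape time 2
(row=0, col=4): c = 1.0000 + 1.3700i → escape time 2
(row=1, col=0): c = -0.6200 + 0.7567i → escape time 5
(row=1, col=1): c = -0.2150 + 0.7567i → escape time 5
(row=1, col=2): c = 0.1900 + 0.7567i → escape time 5
(row=1, col=3): c = 0.5950 + 0.7567i → escape time 3
(row=1, col=4): c = 1.0000 + 0.7567i → escape time 2
(row=2, col=0): c = -0.6200 + 0.1433i → escape time 5
(row=2, col=1): c = -0.2150 + 0.1433i → escape time 5
(row=2, col=2): c = 0.1900 + 0.1433i → escape time 5
(row=2, col=3): c = 0.5950 + 0.1433i → escape time 4
(row=2, col=4): c = 1.0000 + 0.1433i → escape time 2
(row=3, col=0): c = -0.6200 + -0.4700i → escape time 5
(row=3, col=1): c = -0.2150 + -0.4700i → escape time 5
(row=3, col=2): c = 0.1900 + -0.4700i → escape time 5
(row=3, col=3): c = 0.5950 + -0.4700i → escape time 4
(row=3, col=4): c = 1.0000 + -0.4700i → escape time 2

Answer: 22222
55532
55542
55542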